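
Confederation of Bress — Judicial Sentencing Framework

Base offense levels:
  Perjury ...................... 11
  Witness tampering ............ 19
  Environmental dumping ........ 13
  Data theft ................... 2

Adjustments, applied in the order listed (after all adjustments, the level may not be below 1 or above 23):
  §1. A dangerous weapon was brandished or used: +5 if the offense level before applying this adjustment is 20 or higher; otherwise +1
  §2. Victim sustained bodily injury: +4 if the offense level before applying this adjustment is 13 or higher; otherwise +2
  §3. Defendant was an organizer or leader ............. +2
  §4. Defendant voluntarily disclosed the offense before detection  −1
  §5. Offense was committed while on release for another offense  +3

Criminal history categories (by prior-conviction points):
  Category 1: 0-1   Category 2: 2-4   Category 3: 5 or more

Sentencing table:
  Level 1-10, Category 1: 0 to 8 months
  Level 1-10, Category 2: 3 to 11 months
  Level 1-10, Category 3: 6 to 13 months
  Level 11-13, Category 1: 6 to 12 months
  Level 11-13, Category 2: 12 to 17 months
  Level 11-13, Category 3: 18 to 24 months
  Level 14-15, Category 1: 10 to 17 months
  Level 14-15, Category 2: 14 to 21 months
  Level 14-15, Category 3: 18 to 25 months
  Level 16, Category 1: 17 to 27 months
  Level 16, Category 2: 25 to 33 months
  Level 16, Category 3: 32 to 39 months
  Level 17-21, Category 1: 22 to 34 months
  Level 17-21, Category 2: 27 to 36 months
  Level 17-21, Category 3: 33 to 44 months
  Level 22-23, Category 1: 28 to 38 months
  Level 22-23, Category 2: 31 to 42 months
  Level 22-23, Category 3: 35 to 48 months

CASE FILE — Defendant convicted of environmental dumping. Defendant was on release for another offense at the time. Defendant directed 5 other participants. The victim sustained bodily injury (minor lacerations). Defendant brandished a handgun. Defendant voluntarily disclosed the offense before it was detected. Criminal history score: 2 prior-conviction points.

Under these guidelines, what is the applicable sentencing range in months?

Base offense level for environmental dumping: 13.
§1 applies (level before this adjustment is 13 < 20, so +1): 13 + 1 = 14.
§2 applies (level before this adjustment is 14 ≥ 13, so +4): 14 + 4 = 18.
§3 applies: 18 + 2 = 20.
§4 applies: 20 − 1 = 19.
§5 applies: 19 + 3 = 22.
Final offense level: 22.
Criminal history: 2 prior points → Category 2 (2-4).
Level 22 falls in the 22-23 band.
Grid: Level 22-23 × Category 2 = 31-42 months.

31-42 months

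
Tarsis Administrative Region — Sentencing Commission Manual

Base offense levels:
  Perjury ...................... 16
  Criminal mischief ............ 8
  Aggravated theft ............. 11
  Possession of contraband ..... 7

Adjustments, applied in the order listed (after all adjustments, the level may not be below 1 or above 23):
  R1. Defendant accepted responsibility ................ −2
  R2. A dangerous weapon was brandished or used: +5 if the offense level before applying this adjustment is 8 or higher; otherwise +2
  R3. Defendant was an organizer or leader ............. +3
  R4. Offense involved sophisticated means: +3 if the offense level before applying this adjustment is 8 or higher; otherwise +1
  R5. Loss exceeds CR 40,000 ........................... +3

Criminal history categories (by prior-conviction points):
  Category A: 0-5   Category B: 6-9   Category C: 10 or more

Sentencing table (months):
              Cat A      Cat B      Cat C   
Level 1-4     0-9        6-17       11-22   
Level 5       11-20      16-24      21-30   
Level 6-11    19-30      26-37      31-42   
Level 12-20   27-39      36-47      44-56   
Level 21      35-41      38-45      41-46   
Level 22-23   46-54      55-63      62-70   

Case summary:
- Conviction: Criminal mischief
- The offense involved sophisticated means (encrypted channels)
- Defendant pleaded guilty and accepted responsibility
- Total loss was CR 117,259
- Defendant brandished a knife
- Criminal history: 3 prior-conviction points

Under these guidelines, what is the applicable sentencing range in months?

27-39 months

Base offense level for criminal mischief: 8.
R1 applies: 8 − 2 = 6.
R2 applies (level before this adjustment is 6 < 8, so +2): 6 + 2 = 8.
R3 does not apply.
R4 applies (level before this adjustment is 8 ≥ 8, so +3): 8 + 3 = 11.
R5 applies: 11 + 3 = 14.
Final offense level: 14.
Criminal history: 3 prior points → Category A (0-5).
Level 14 falls in the 12-20 band.
Grid: Level 12-20 × Category A = 27-39 months.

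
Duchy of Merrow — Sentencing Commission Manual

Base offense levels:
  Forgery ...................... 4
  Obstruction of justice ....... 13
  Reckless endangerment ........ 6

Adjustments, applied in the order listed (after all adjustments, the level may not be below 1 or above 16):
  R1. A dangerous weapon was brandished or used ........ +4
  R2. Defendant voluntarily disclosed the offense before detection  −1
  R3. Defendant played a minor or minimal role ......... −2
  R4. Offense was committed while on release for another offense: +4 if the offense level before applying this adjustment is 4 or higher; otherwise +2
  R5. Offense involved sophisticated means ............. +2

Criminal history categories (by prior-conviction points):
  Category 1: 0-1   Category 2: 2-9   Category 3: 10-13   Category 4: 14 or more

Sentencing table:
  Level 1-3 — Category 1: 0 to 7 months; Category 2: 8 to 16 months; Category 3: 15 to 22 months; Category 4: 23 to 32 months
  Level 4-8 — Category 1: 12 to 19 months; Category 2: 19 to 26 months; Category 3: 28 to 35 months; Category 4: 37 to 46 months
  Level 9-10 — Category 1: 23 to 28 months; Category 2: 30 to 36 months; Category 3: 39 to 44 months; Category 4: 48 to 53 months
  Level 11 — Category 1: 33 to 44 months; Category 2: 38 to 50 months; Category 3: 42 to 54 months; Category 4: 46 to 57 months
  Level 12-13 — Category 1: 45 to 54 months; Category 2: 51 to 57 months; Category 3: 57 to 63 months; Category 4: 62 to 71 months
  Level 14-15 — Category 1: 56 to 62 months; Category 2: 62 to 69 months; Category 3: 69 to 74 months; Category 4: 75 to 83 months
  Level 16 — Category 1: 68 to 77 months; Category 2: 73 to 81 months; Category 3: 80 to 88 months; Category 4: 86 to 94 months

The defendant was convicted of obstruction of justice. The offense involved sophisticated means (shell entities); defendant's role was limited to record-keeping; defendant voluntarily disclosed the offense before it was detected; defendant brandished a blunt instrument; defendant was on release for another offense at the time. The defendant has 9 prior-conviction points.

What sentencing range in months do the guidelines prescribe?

Base offense level for obstruction of justice: 13.
R1 applies: 13 + 4 = 17.
R2 applies: 17 − 1 = 16.
R3 applies: 16 − 2 = 14.
R4 applies (level before this adjustment is 14 ≥ 4, so +4): 14 + 4 = 18.
R5 applies: 18 + 2 = 20.
Level 20 exceeds the maximum of 16; capped at 16.
Final offense level: 16.
Criminal history: 9 prior points → Category 2 (2-9).
Level 16 falls in the 16 band.
Grid: Level 16 × Category 2 = 73-81 months.

73-81 months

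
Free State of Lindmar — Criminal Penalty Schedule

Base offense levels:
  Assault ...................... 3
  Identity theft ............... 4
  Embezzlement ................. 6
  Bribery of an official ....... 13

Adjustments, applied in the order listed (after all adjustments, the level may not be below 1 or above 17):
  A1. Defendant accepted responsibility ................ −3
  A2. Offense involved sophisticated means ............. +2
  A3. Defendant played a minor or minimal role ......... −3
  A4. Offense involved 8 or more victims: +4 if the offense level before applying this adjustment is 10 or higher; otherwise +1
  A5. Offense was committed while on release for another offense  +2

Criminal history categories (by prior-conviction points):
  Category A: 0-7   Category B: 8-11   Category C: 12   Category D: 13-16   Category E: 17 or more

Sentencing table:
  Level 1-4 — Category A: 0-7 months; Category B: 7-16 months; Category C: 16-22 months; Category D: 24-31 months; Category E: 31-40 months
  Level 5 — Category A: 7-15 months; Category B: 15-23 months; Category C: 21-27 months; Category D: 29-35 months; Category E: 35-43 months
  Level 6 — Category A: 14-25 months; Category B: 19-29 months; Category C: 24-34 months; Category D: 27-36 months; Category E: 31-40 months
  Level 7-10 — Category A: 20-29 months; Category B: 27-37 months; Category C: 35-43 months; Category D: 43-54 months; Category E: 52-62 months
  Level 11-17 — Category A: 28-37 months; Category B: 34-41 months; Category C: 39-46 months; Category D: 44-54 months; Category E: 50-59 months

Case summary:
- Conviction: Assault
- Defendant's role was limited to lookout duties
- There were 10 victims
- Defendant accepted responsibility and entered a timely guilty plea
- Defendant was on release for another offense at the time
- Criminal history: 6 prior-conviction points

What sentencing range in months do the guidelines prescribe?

0-7 months

Base offense level for assault: 3.
A1 applies: 3 − 3 = 0.
A2 does not apply.
A3 applies: 0 − 3 = -3.
A4 applies (level before this adjustment is -3 < 10, so +1): -3 + 1 = -2.
A5 applies: -2 + 2 = 0.
Level 0 is below the minimum of 1; floored at 1.
Final offense level: 1.
Criminal history: 6 prior points → Category A (0-7).
Level 1 falls in the 1-4 band.
Grid: Level 1-4 × Category A = 0-7 months.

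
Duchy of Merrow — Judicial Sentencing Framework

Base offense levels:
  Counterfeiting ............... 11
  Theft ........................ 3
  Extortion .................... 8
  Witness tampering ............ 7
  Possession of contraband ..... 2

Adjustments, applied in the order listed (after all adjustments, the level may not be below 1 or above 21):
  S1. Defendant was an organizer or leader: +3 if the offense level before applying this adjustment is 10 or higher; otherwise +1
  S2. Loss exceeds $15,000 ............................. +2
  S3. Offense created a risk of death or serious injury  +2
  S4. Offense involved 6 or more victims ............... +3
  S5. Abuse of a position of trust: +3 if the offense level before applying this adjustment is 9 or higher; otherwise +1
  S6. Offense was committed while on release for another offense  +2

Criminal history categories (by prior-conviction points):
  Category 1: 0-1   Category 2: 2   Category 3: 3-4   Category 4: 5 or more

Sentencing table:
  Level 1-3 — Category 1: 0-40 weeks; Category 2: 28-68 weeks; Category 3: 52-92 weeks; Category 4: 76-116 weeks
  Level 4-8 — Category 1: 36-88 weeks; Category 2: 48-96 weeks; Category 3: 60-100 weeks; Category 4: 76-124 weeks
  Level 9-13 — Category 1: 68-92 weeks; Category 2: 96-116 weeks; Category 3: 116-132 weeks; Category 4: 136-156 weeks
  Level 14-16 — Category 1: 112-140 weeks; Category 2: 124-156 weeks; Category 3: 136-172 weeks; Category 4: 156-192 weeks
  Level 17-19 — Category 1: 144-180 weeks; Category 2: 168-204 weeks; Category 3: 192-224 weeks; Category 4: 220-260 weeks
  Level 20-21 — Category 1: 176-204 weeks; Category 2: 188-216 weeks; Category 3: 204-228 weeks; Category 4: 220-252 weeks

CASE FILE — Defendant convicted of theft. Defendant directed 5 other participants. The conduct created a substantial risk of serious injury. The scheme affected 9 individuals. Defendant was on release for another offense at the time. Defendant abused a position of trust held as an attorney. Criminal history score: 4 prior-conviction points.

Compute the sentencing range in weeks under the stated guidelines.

Base offense level for theft: 3.
S1 applies (level before this adjustment is 3 < 10, so +1): 3 + 1 = 4.
S2 does not apply.
S3 applies: 4 + 2 = 6.
S4 applies: 6 + 3 = 9.
S5 applies (level before this adjustment is 9 ≥ 9, so +3): 9 + 3 = 12.
S6 applies: 12 + 2 = 14.
Final offense level: 14.
Criminal history: 4 prior points → Category 3 (3-4).
Level 14 falls in the 14-16 band.
Grid: Level 14-16 × Category 3 = 136-172 weeks.

136-172 weeks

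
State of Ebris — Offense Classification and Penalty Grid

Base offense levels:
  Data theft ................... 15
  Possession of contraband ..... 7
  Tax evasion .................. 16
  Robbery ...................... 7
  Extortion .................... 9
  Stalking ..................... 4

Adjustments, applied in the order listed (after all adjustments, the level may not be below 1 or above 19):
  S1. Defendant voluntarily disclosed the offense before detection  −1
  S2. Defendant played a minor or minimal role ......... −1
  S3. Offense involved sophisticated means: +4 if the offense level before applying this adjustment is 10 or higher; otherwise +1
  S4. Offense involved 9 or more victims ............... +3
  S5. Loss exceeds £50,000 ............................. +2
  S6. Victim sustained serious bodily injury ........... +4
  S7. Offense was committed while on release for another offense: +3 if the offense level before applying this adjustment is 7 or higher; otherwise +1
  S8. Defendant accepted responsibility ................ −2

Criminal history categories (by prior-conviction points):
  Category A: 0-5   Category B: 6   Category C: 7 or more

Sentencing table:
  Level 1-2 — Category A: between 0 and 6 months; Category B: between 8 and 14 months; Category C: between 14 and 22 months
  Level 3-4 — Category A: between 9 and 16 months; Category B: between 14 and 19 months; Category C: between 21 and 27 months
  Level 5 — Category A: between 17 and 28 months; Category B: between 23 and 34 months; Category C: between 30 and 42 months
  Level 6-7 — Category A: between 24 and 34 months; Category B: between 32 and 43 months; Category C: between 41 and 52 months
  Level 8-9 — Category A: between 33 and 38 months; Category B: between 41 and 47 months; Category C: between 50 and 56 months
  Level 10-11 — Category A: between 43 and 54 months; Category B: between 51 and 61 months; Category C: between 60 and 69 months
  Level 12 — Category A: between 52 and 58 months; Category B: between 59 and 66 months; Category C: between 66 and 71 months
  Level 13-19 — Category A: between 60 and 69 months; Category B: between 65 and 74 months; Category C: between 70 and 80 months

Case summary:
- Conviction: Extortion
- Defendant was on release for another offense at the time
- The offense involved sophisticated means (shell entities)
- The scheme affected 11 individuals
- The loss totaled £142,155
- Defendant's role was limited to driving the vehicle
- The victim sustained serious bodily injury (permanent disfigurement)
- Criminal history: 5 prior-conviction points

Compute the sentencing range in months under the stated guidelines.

60-69 months

Base offense level for extortion: 9.
S1 does not apply.
S2 applies: 9 − 1 = 8.
S3 applies (level before this adjustment is 8 < 10, so +1): 8 + 1 = 9.
S4 applies: 9 + 3 = 12.
S5 applies: 12 + 2 = 14.
S6 applies: 14 + 4 = 18.
S7 applies (level before this adjustment is 18 ≥ 7, so +3): 18 + 3 = 21.
Level 21 exceeds the maximum of 19; capped at 19.
Final offense level: 19.
Criminal history: 5 prior points → Category A (0-5).
Level 19 falls in the 13-19 band.
Grid: Level 13-19 × Category A = 60-69 months.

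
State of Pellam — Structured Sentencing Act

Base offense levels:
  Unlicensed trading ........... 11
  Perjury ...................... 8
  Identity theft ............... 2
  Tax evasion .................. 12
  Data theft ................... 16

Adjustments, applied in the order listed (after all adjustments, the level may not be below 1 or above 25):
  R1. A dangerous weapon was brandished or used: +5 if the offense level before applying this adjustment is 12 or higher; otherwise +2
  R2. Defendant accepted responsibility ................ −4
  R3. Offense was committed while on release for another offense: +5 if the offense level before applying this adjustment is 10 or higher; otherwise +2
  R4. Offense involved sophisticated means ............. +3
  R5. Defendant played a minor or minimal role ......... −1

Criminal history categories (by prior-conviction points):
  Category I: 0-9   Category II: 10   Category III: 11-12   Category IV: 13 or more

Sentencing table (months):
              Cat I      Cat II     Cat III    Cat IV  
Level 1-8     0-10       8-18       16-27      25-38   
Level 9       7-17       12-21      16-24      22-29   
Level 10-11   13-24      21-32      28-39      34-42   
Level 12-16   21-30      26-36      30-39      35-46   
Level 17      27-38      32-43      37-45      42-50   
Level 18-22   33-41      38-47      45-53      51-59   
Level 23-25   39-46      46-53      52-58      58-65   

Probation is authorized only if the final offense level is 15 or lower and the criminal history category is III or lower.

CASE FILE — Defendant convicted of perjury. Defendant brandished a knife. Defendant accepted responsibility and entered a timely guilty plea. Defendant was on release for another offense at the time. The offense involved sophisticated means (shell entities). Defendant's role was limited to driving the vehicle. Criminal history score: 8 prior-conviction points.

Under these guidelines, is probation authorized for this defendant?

Yes

Base offense level for perjury: 8.
R1 applies (level before this adjustment is 8 < 12, so +2): 8 + 2 = 10.
R2 applies: 10 − 4 = 6.
R3 applies (level before this adjustment is 6 < 10, so +2): 6 + 2 = 8.
R4 applies: 8 + 3 = 11.
R5 applies: 11 − 1 = 10.
Final offense level: 10.
Criminal history: 8 prior points → Category I (0-9).
Level 10 falls in the 10-11 band.
Grid: Level 10-11 × Category I = 13-24 months.
Probation check: level 10 ≤ 15 and category I ≤ III → eligible.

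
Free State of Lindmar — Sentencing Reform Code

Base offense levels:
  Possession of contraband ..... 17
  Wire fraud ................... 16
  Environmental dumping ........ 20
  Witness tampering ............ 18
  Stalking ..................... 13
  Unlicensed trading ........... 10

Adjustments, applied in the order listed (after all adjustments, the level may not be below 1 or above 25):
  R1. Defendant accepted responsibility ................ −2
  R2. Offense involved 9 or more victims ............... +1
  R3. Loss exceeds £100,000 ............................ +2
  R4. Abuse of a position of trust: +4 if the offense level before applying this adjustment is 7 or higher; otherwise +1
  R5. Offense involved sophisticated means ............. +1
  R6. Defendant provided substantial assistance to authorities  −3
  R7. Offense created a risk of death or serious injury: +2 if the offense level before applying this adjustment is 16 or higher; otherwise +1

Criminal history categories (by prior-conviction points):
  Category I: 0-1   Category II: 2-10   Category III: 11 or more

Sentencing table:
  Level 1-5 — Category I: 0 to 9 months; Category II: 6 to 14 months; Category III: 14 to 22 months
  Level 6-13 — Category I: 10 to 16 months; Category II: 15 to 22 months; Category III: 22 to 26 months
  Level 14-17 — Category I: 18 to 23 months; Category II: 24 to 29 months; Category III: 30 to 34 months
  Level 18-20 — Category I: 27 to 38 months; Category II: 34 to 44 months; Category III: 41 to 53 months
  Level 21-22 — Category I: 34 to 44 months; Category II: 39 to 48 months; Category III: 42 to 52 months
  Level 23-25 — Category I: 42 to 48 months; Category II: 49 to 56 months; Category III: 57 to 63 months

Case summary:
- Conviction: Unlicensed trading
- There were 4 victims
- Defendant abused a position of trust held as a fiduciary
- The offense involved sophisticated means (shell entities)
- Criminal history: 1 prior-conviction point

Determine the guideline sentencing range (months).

18-23 months

Base offense level for unlicensed trading: 10.
R1 does not apply.
R4 applies (level before this adjustment is 10 ≥ 7, so +4): 10 + 4 = 14.
R5 applies: 14 + 1 = 15.
R6 does not apply.
R7 does not apply.
Final offense level: 15.
Criminal history: 1 prior point → Category I (0-1).
Level 15 falls in the 14-17 band.
Grid: Level 14-17 × Category I = 18-23 months.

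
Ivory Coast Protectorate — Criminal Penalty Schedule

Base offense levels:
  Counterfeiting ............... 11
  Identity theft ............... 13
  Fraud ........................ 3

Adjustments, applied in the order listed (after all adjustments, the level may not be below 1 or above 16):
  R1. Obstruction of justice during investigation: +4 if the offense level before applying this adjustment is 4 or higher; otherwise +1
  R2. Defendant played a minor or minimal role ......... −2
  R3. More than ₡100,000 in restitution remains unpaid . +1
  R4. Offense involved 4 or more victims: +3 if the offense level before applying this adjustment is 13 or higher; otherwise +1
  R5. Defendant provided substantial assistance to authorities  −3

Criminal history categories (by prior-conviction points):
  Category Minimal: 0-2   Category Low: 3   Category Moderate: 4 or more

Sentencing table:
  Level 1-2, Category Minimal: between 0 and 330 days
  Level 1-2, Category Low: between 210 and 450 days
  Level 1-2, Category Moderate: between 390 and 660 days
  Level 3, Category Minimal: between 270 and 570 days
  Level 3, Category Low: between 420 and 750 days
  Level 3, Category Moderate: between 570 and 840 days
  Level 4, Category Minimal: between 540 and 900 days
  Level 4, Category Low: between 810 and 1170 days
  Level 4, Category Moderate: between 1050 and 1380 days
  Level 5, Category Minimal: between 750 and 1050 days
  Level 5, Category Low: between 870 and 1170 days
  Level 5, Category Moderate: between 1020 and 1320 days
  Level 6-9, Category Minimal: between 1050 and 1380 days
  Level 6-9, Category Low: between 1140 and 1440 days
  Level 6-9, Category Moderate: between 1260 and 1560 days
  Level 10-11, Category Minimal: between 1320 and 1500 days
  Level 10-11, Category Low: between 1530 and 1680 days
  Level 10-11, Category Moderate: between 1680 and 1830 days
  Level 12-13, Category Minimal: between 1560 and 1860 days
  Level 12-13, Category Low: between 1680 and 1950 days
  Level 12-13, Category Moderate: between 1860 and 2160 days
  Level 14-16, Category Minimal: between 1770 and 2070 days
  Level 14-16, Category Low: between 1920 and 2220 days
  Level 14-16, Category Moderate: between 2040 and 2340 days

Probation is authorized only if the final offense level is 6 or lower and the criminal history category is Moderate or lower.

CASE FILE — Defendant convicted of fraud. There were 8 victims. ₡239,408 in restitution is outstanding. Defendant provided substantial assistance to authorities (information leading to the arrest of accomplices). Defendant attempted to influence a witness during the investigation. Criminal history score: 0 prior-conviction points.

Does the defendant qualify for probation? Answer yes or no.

Yes

Base offense level for fraud: 3.
R1 applies (level before this adjustment is 3 < 4, so +1): 3 + 1 = 4.
R3 applies: 4 + 1 = 5.
R4 applies (level before this adjustment is 5 < 13, so +1): 5 + 1 = 6.
R5 applies: 6 − 3 = 3.
Final offense level: 3.
Criminal history: 0 prior points → Category Minimal (0-2).
Level 3 falls in the 3 band.
Grid: Level 3 × Category Minimal = 270-570 days.
Probation check: level 3 ≤ 6 and category Minimal ≤ Moderate → eligible.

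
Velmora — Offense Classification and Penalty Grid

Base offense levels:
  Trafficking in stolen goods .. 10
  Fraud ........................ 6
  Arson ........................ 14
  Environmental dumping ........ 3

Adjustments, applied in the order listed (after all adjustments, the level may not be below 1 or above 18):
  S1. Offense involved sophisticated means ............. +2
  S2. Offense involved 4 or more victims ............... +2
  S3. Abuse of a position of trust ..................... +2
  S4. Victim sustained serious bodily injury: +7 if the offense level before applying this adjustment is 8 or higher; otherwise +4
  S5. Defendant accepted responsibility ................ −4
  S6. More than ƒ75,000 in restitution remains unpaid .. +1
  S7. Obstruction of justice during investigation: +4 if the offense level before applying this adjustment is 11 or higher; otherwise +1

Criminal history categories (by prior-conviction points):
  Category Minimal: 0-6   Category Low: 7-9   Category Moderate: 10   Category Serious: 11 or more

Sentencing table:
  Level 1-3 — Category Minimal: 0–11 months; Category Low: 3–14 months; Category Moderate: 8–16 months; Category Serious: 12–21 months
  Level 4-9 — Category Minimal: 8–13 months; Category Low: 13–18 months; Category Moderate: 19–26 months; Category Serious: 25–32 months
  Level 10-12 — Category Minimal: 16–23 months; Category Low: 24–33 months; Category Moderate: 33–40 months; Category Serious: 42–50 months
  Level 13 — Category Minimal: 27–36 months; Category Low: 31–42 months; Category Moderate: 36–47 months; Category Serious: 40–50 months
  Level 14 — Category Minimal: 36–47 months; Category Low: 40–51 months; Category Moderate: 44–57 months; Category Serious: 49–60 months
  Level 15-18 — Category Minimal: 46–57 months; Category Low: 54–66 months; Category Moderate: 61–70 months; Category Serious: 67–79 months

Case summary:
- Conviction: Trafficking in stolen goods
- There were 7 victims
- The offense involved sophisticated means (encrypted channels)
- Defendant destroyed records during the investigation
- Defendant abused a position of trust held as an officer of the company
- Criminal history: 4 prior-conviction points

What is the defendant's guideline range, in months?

Base offense level for trafficking in stolen goods: 10.
S1 applies: 10 + 2 = 12.
S2 applies: 12 + 2 = 14.
S3 applies: 14 + 2 = 16.
S4 does not apply.
S6 does not apply.
S7 applies (level before this adjustment is 16 ≥ 11, so +4): 16 + 4 = 20.
Level 20 exceeds the maximum of 18; capped at 18.
Final offense level: 18.
Criminal history: 4 prior points → Category Minimal (0-6).
Level 18 falls in the 15-18 band.
Grid: Level 15-18 × Category Minimal = 46-57 months.

46-57 months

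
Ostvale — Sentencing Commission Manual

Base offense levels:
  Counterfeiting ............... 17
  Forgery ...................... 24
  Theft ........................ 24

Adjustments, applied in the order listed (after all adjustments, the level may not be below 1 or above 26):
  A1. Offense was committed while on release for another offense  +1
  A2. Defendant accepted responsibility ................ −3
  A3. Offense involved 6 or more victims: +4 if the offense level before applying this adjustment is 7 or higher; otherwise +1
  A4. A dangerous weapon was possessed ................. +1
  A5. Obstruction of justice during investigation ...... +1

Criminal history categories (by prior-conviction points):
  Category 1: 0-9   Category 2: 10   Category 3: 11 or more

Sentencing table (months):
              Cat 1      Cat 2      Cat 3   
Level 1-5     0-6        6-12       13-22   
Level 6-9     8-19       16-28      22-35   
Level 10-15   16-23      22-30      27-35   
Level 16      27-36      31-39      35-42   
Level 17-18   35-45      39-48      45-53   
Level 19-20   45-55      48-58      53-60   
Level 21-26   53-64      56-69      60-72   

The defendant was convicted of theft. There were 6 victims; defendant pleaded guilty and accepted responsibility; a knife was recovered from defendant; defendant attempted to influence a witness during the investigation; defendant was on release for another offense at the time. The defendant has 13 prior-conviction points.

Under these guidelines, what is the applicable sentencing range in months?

Base offense level for theft: 24.
A1 applies: 24 + 1 = 25.
A2 applies: 25 − 3 = 22.
A3 applies (level before this adjustment is 22 ≥ 7, so +4): 22 + 4 = 26.
A4 applies: 26 + 1 = 27.
A5 applies: 27 + 1 = 28.
Level 28 exceeds the maximum of 26; capped at 26.
Final offense level: 26.
Criminal history: 13 prior points → Category 3 (11+).
Level 26 falls in the 21-26 band.
Grid: Level 21-26 × Category 3 = 60-72 months.

60-72 months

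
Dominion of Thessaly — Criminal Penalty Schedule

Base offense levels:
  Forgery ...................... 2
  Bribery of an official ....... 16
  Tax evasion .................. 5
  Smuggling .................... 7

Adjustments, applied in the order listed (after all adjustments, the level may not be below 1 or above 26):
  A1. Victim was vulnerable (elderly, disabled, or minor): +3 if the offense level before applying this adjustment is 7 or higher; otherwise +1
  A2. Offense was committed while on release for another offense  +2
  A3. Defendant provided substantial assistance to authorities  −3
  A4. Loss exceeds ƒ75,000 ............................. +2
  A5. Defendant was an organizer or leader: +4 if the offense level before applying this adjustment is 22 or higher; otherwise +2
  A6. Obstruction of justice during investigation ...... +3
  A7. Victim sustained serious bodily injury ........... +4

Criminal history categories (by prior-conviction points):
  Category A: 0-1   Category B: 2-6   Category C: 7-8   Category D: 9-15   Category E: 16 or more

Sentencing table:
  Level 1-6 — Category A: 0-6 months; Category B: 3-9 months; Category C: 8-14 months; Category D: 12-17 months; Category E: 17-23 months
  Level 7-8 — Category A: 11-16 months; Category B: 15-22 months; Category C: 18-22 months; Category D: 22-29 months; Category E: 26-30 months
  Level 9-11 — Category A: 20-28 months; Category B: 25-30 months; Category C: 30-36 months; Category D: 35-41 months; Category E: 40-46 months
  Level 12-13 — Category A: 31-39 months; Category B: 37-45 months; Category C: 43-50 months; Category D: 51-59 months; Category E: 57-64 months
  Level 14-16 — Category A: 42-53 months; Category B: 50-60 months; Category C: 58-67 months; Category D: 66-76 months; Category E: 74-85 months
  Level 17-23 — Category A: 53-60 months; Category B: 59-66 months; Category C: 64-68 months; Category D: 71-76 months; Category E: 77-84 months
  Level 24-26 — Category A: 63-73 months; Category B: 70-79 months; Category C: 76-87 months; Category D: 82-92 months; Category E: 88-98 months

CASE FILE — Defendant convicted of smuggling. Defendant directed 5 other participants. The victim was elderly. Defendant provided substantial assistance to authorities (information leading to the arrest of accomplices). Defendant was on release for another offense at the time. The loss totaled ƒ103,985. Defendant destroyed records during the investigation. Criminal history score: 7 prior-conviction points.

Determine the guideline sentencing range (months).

58-67 months

Base offense level for smuggling: 7.
A1 applies (level before this adjustment is 7 ≥ 7, so +3): 7 + 3 = 10.
A2 applies: 10 + 2 = 12.
A3 applies: 12 − 3 = 9.
A4 applies: 9 + 2 = 11.
A5 applies (level before this adjustment is 11 < 22, so +2): 11 + 2 = 13.
A6 applies: 13 + 3 = 16.
Final offense level: 16.
Criminal history: 7 prior points → Category C (7-8).
Level 16 falls in the 14-16 band.
Grid: Level 14-16 × Category C = 58-67 months.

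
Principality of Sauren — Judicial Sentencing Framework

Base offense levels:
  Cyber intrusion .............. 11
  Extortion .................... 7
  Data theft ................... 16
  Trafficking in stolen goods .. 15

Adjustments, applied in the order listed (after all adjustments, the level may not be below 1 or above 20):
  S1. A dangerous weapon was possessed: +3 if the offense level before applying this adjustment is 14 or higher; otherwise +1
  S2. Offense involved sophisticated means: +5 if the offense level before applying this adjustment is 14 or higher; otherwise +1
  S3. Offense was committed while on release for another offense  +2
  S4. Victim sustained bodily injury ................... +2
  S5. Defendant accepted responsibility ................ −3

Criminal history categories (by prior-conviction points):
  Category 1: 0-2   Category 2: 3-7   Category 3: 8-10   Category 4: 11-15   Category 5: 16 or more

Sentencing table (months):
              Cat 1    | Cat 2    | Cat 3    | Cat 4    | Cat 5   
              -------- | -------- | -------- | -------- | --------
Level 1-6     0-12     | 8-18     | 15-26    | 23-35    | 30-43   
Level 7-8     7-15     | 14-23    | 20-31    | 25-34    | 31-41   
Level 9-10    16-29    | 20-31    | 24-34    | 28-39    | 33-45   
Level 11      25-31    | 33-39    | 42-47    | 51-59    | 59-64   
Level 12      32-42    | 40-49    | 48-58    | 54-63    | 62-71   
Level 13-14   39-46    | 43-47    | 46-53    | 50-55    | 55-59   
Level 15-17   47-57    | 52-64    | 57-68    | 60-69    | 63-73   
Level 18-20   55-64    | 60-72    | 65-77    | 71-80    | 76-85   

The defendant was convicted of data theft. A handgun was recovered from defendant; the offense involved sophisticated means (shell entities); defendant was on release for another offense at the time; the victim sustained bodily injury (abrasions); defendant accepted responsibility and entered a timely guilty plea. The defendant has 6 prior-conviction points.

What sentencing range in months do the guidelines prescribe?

Base offense level for data theft: 16.
S1 applies (level before this adjustment is 16 ≥ 14, so +3): 16 + 3 = 19.
S2 applies (level before this adjustment is 19 ≥ 14, so +5): 19 + 5 = 24.
S3 applies: 24 + 2 = 26.
S4 applies: 26 + 2 = 28.
S5 applies: 28 − 3 = 25.
Level 25 exceeds the maximum of 20; capped at 20.
Final offense level: 20.
Criminal history: 6 prior points → Category 2 (3-7).
Level 20 falls in the 18-20 band.
Grid: Level 18-20 × Category 2 = 60-72 months.

60-72 months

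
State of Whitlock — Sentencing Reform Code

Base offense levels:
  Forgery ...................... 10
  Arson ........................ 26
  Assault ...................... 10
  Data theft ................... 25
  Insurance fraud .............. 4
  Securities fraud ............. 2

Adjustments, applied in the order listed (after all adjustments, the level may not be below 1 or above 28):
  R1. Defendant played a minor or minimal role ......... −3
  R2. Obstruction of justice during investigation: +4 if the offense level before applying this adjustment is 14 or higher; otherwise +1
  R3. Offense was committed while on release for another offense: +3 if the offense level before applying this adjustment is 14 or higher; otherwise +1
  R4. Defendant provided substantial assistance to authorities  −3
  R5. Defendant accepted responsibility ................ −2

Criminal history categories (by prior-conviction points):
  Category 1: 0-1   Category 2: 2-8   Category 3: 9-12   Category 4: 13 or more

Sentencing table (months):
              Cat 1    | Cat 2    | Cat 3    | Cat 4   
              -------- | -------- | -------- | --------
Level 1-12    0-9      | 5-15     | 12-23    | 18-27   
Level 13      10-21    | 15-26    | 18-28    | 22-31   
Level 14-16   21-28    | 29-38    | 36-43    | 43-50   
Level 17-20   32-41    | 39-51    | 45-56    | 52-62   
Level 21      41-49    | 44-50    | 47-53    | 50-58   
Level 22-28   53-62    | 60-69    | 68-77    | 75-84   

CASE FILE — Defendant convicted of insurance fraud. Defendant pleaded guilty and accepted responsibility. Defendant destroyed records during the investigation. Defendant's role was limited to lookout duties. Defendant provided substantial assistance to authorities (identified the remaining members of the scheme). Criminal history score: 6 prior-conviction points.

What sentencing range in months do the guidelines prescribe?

Base offense level for insurance fraud: 4.
R1 applies: 4 − 3 = 1.
R2 applies (level before this adjustment is 1 < 14, so +1): 1 + 1 = 2.
R3 does not apply.
R4 applies: 2 − 3 = -1.
R5 applies: -1 − 2 = -3.
Level -3 is below the minimum of 1; floored at 1.
Final offense level: 1.
Criminal history: 6 prior points → Category 2 (2-8).
Level 1 falls in the 1-12 band.
Grid: Level 1-12 × Category 2 = 5-15 months.

5-15 months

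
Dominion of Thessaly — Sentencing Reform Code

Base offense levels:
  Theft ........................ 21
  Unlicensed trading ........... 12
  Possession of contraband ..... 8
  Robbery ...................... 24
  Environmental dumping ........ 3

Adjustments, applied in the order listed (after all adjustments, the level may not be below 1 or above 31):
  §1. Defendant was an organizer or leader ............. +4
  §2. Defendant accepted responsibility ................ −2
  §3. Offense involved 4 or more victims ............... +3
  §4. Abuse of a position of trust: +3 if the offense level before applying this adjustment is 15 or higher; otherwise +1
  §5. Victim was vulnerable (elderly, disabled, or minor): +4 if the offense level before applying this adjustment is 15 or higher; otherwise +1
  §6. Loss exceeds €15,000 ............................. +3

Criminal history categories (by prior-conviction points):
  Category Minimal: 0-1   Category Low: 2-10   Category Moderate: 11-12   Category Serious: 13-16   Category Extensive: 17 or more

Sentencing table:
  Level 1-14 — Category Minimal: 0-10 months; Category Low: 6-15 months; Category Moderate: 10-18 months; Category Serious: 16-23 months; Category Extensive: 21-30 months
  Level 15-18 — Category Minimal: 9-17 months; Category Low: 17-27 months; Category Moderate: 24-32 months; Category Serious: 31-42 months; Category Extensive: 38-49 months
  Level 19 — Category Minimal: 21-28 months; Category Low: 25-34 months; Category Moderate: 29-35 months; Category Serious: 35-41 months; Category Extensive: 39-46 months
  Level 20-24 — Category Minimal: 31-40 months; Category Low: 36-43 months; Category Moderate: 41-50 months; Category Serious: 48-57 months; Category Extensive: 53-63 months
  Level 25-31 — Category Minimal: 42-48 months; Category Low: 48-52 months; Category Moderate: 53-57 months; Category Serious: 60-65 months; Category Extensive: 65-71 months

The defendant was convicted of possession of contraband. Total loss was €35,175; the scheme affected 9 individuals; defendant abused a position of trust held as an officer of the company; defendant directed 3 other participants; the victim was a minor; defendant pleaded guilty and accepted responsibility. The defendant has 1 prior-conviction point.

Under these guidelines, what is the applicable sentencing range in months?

Base offense level for possession of contraband: 8.
§1 applies: 8 + 4 = 12.
§2 applies: 12 − 2 = 10.
§3 applies: 10 + 3 = 13.
§4 applies (level before this adjustment is 13 < 15, so +1): 13 + 1 = 14.
§5 applies (level before this adjustment is 14 < 15, so +1): 14 + 1 = 15.
§6 applies: 15 + 3 = 18.
Final offense level: 18.
Criminal history: 1 prior point → Category Minimal (0-1).
Level 18 falls in the 15-18 band.
Grid: Level 15-18 × Category Minimal = 9-17 months.

9-17 months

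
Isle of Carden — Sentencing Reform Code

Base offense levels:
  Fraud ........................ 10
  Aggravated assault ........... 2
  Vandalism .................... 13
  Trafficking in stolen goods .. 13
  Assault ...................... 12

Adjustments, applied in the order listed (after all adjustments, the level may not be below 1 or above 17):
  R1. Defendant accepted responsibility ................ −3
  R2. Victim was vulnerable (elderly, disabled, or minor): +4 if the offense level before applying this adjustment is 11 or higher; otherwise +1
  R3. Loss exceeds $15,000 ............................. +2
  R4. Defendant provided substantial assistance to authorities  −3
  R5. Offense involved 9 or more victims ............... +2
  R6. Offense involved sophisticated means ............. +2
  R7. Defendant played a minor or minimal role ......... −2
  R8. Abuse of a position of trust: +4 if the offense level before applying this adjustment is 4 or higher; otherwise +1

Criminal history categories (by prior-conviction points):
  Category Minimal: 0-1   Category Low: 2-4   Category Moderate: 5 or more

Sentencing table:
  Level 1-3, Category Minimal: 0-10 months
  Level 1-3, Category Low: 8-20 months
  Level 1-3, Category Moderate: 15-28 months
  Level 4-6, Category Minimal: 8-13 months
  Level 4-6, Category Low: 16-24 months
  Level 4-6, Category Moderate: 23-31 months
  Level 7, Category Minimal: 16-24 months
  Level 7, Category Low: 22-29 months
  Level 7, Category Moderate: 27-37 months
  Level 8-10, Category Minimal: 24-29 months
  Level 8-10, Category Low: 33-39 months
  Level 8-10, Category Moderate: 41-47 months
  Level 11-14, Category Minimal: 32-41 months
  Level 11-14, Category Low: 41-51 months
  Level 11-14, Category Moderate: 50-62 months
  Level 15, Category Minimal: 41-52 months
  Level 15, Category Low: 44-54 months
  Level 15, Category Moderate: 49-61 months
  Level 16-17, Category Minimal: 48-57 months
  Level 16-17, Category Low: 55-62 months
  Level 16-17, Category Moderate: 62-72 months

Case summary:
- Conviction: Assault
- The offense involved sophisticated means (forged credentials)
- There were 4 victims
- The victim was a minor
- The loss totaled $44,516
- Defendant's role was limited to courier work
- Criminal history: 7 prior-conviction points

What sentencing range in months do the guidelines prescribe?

Base offense level for assault: 12.
R1 does not apply.
R2 applies (level before this adjustment is 12 ≥ 11, so +4): 12 + 4 = 16.
R3 applies: 16 + 2 = 18.
R4 does not apply.
R6 applies: 18 + 2 = 20.
R7 applies: 20 − 2 = 18.
Level 18 exceeds the maximum of 17; capped at 17.
Final offense level: 17.
Criminal history: 7 prior points → Category Moderate (5+).
Level 17 falls in the 16-17 band.
Grid: Level 16-17 × Category Moderate = 62-72 months.

62-72 months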